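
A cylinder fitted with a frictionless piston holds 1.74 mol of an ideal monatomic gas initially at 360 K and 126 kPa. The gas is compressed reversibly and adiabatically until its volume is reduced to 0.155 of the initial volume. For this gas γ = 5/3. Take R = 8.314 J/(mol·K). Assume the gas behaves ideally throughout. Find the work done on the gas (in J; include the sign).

V₁ = nRT₁/P₁ = 1.74×8.314×360/126 = 41.3 L.
Adiabatic: TV^(γ−1) = const ⇒ T₂ = 360×(6.45)^0.667 = 1250 K; PV^γ = const ⇒ P₂ = 2820 kPa.
ΔU = nCvΔT = 1.74×12.5×(1250−360) = 19300 J.
Q = 0 for an adiabatic process, so W = −ΔU = -19300 J.
Work done on the gas = −W_by = 19300 J.

19300 J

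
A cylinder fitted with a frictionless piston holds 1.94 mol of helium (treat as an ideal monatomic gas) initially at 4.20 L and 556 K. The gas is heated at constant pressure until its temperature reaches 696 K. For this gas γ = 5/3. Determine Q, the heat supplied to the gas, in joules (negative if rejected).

5650 J

P₁ = nRT₁/V₁ = 1.94×8.314×556/4.20 = 2140 kPa.
Isobaric: P stays 2140 kPa; V/T = const ⇒ T₂ = 696 K, V₂ = 5.26 L.
W = PΔV = 2140×(5.26−4.20) kPa·L = 2260 J.
ΔU = nCvΔT = 1.94×12.5×(696−556) = 3390 J.
Q = ΔU + W = nCpΔT = 5650 J.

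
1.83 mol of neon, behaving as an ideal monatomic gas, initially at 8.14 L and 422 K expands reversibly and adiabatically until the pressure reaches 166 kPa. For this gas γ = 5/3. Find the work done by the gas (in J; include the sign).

4470 J

P₁ = nRT₁/V₁ = 1.83×8.314×422/8.14 = 789 kPa.
Adiabatic: T₂/T₁ = (P₂/P₁)^((γ−1)/γ) ⇒ T₂ = 422×(0.210)^0.400 = 226 K; V₂ = 20.7 L.
ΔU = nCvΔT = 1.83×12.5×(226−422) = -4470 J.
Q = 0 for an adiabatic process, so W = −ΔU = 4470 J.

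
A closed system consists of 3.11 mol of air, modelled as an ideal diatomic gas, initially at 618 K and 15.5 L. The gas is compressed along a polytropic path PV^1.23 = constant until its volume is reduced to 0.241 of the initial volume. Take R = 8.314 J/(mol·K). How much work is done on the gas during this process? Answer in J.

P₁ = nRT₁/V₁ = 3.11×8.314×618/15.5 = 1030 kPa.
Polytropic n=1.23: T₂ = T₁(V₁/V₂)^(n−1) = 618×(4.15)^0.23 = 857 K; P₂ = P₁(V₁/V₂)^n = 5930 kPa.
W = (P₁V₁−P₂V₂)/(n−1) = (1030×15.5−5930×3.74)/0.23 = -26900 J.
Work done on the gas = −W_by = 26900 J.

26900 J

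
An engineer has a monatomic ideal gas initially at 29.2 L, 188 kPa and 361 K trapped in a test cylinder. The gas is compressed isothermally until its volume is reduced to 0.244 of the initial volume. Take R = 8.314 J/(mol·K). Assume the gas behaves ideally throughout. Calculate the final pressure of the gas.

Isothermal: T stays 361 K; PV = const ⇒ V₂ = 7.12 L, P₂ = 770 kPa.

770 kPa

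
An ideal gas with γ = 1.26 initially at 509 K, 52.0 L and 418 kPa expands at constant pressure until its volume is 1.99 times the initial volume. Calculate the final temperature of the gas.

1010 K

Isobaric: P stays 418 kPa; V/T = const ⇒ T₂ = 1010 K, V₂ = 103 L.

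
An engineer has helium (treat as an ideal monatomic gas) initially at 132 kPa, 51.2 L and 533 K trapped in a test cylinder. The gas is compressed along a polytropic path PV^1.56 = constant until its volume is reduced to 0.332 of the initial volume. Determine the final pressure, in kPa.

737 kPa

Polytropic n=1.56: T₂ = T₁(V₁/V₂)^(n−1) = 533×(3.01)^0.56 = 988 K; P₂ = P₁(V₁/V₂)^n = 737 kPa.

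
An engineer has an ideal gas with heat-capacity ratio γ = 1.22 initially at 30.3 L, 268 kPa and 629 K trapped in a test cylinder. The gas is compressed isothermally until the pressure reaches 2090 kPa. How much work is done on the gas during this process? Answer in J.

16700 J

n = P₁V₁/(RT₁) = 268×30.3/(8.314×629) = 1.55 mol.
Isothermal: T stays 629 K; PV = const ⇒ V₂ = 3.89 L, P₂ = 2090 kPa.
W = nRT ln(V₂/V₁) = 1.55×8.314×629×ln(0.128) = -16700 J.
Work done on the gas = −W_by = 16700 J.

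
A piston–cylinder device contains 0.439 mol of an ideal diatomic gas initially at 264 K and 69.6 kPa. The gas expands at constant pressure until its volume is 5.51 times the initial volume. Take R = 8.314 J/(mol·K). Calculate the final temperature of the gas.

V₁ = nRT₁/P₁ = 0.439×8.314×264/69.6 = 13.8 L.
Isobaric: P stays 69.6 kPa; V/T = const ⇒ T₂ = 1450 K, V₂ = 76.3 L.

1450 K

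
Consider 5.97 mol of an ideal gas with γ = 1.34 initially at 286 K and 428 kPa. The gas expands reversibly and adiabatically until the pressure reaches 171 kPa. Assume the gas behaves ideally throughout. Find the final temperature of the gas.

227 K

V₁ = nRT₁/P₁ = 5.97×8.314×286/428 = 33.2 L.
Adiabatic: T₂/T₁ = (P₂/P₁)^((γ−1)/γ) ⇒ T₂ = 286×(0.400)^0.254 = 227 K; V₂ = 65.8 L.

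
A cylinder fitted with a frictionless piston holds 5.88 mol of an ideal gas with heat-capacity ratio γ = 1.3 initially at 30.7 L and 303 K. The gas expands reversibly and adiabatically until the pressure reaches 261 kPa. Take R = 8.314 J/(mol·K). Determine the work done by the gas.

P₁ = nRT₁/V₁ = 5.88×8.314×303/30.7 = 482 kPa.
Adiabatic: T₂/T₁ = (P₂/P₁)^((γ−1)/γ) ⇒ T₂ = 303×(0.541)^0.231 = 263 K; V₂ = 49.3 L.
ΔU = nCvΔT = 5.88×27.7×(263−303) = -6530 J.
Q = 0 for an adiabatic process, so W = −ΔU = 6530 J.

6530 J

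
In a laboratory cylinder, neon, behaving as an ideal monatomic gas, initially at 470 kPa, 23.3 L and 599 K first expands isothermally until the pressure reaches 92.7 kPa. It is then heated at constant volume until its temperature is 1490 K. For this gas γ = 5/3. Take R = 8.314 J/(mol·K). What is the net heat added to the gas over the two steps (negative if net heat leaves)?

42200 J

n = P₁V₁/(RT₁) = 470×23.3/(8.314×599) = 2.20 mol.
Step 1 — Isothermal: T stays 599 K; PV = const ⇒ V₂ = 118 L, P₂ = 92.7 kPa.
ΔU = 0 (ideal gas, T constant).
W = nRT ln(V₂/V₁) = 2.20×8.314×599×ln(5.07) = 17800 J.
Q = ΔU + W = 17800 J.
State after step 1: P = 92.7 kPa, V = 118 L, T = 599 K.
Step 2 — Isochoric: V stays 118 L; P/T = const ⇒ T₂ = 1490 K, P₂ = 231 kPa.
W = 0 (no volume change).
ΔU = nCvΔT = 2.20×12.5×(1490−599) = 24400 J.
Q = ΔU = 24400 J.
Net over both steps: W = 17800 J, Q = 42200 J, ΔU = 24400 J.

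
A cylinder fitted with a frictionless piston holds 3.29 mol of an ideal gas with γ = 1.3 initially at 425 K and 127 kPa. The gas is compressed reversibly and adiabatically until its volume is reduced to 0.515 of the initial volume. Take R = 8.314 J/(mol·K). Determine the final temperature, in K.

V₁ = nRT₁/P₁ = 3.29×8.314×425/127 = 91.5 L.
Adiabatic: TV^(γ−1) = const ⇒ T₂ = 425×(1.94)^0.300 = 519 K; PV^γ = const ⇒ P₂ = 301 kPa.

519 K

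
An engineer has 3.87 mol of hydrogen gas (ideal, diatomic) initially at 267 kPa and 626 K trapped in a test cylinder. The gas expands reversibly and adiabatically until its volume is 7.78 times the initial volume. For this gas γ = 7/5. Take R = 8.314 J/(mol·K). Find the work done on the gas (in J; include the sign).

V₁ = nRT₁/P₁ = 3.87×8.314×626/267 = 75.4 L.
Adiabatic: TV^(γ−1) = const ⇒ T₂ = 626×(0.129)^0.400 = 276 K; PV^γ = const ⇒ P₂ = 15.1 kPa.
ΔU = nCvΔT = 3.87×20.8×(276−626) = -28200 J.
Q = 0 for an adiabatic process, so W = −ΔU = 28200 J.
Work done on the gas = −W_by = -28200 J.

-28200 J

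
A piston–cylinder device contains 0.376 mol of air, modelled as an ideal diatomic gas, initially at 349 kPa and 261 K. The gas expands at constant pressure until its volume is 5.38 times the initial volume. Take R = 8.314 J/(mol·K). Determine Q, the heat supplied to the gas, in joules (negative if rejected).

12500 J

V₁ = nRT₁/P₁ = 0.376×8.314×261/349 = 2.34 L.
Isobaric: P stays 349 kPa; V/T = const ⇒ T₂ = 1400 K, V₂ = 12.6 L.
W = PΔV = 349×(12.6−2.34) kPa·L = 3570 J.
ΔU = nCvΔT = 0.376×20.8×(1400−261) = 8930 J.
Q = ΔU + W = nCpΔT = 12500 J.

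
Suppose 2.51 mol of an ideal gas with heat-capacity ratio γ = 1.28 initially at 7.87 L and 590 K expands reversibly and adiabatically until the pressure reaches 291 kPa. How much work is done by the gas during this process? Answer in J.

13500 J

P₁ = nRT₁/V₁ = 2.51×8.314×590/7.87 = 1560 kPa.
Adiabatic: T₂/T₁ = (P₂/P₁)^((γ−1)/γ) ⇒ T₂ = 590×(0.186)^0.219 = 408 K; V₂ = 29.3 L.
ΔU = nCvΔT = 2.51×29.7×(408−590) = -13500 J.
Q = 0 for an adiabatic process, so W = −ΔU = 13500 J.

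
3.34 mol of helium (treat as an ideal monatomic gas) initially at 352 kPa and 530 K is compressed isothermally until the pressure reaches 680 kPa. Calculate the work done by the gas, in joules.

-9690 J

V₁ = nRT₁/P₁ = 3.34×8.314×530/352 = 41.8 L.
Isothermal: T stays 530 K; PV = const ⇒ V₂ = 21.6 L, P₂ = 680 kPa.
W = nRT ln(V₂/V₁) = 3.34×8.314×530×ln(0.518) = -9690 J.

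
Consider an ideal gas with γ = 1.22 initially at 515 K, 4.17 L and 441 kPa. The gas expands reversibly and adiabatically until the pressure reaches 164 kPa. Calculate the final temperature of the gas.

431 K

Adiabatic: T₂/T₁ = (P₂/P₁)^((γ−1)/γ) ⇒ T₂ = 515×(0.372)^0.180 = 431 K; V₂ = 9.38 L.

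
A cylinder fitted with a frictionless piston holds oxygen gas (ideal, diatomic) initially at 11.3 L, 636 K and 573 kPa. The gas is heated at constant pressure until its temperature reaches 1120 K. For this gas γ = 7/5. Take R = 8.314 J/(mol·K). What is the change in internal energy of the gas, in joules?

12300 J

n = P₁V₁/(RT₁) = 573×11.3/(8.314×636) = 1.22 mol.
Isobaric: P stays 573 kPa; V/T = const ⇒ T₂ = 1120 K, V₂ = 19.9 L.
For an ideal gas ΔU = nCvΔT with Cv = (5/2)R = 20.8 J/(mol·K).
ΔU = 1.22×20.8×(1120−636) = 12300 J.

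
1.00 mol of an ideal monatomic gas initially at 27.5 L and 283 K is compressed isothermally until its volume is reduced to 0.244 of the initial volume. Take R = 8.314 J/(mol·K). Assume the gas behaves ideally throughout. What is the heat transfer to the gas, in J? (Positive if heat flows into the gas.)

P₁ = nRT₁/V₁ = 1.00×8.314×283/27.5 = 85.6 kPa.
Isothermal: T stays 283 K; PV = const ⇒ V₂ = 6.71 L, P₂ = 351 kPa.
ΔU = 0 (ideal gas, T constant).
W = nRT ln(V₂/V₁) = 1.00×8.314×283×ln(0.244) = -3320 J.
Q = ΔU + W = -3320 J.

-3320 J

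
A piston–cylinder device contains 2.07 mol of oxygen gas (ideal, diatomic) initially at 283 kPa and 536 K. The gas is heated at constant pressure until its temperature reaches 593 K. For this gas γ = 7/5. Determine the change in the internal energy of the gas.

2450 J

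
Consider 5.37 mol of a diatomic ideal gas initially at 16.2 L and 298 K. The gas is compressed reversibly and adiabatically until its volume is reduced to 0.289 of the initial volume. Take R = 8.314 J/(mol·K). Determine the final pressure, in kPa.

4670 kPa

P₁ = nRT₁/V₁ = 5.37×8.314×298/16.2 = 821 kPa.
Adiabatic: TV^(γ−1) = const ⇒ T₂ = 298×(3.46)^0.400 = 490 K; PV^γ = const ⇒ P₂ = 4670 kPa.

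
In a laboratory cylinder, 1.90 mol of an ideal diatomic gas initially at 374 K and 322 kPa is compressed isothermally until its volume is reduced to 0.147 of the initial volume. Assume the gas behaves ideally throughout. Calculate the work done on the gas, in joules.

11300 J

V₁ = nRT₁/P₁ = 1.90×8.314×374/322 = 18.3 L.
Isothermal: T stays 374 K; PV = const ⇒ V₂ = 2.70 L, P₂ = 2190 kPa.
W = nRT ln(V₂/V₁) = 1.90×8.314×374×ln(0.147) = -11300 J.
Work done on the gas = −W_by = 11300 J.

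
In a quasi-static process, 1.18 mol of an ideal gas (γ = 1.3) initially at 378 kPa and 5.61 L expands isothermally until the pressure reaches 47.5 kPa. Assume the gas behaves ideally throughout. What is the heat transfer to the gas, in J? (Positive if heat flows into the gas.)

4400 J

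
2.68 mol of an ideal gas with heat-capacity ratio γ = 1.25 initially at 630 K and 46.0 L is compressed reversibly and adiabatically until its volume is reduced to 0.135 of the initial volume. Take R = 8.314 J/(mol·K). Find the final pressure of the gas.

P₁ = nRT₁/V₁ = 2.68×8.314×630/46.0 = 305 kPa.
Adiabatic: TV^(γ−1) = const ⇒ T₂ = 630×(7.41)^0.250 = 1040 K; PV^γ = const ⇒ P₂ = 3730 kPa.

3730 kPa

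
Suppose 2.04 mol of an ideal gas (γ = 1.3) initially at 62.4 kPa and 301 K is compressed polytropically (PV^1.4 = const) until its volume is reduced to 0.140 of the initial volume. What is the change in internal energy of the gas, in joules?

20300 J

V₁ = nRT₁/P₁ = 2.04×8.314×301/62.4 = 81.8 L.
Polytropic n=1.4: T₂ = T₁(V₁/V₂)^(n−1) = 301×(7.14)^0.40 = 661 K; P₂ = P₁(V₁/V₂)^n = 979 kPa.
For an ideal gas ΔU = nCvΔT with Cv = R/(γ−1) = 27.7 J/(mol·K).
ΔU = 2.04×27.7×(661−301) = 20300 J.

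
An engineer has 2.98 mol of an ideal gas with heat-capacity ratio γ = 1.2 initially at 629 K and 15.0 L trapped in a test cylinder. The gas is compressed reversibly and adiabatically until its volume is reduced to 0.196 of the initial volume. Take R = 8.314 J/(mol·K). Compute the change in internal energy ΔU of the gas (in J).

30000 J

P₁ = nRT₁/V₁ = 2.98×8.314×629/15.0 = 1040 kPa.
Adiabatic: TV^(γ−1) = const ⇒ T₂ = 629×(5.10)^0.200 = 871 K; PV^γ = const ⇒ P₂ = 7340 kPa.
For an ideal gas ΔU = nCvΔT with Cv = R/(γ−1) = 41.6 J/(mol·K).
ΔU = 2.98×41.6×(871−629) = 30000 J.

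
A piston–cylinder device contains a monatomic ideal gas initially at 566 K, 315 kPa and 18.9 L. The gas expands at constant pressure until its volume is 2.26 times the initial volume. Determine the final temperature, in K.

1280 K

Isobaric: P stays 315 kPa; V/T = const ⇒ T₂ = 1280 K, V₂ = 42.7 L.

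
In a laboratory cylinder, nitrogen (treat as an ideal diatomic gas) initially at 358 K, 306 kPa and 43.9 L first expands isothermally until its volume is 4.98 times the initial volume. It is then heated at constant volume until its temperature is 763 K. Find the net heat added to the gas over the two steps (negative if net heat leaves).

59600 J

n = P₁V₁/(RT₁) = 306×43.9/(8.314×358) = 4.51 mol.
Step 1 — Isothermal: T stays 358 K; PV = const ⇒ V₂ = 219 L, P₂ = 61.4 kPa.
ΔU = 0 (ideal gas, T constant).
W = nRT ln(V₂/V₁) = 4.51×8.314×358×ln(4.98) = 21600 J.
Q = ΔU + W = 21600 J.
State after step 1: P = 61.4 kPa, V = 219 L, T = 358 K.
Step 2 — Isochoric: V stays 219 L; P/T = const ⇒ T₂ = 763 K, P₂ = 131 kPa.
W = 0 (no volume change).
ΔU = nCvΔT = 4.51×20.8×(763−358) = 38000 J.
Q = ΔU = 38000 J.
Net over both steps: W = 21600 J, Q = 59600 J, ΔU = 38000 J.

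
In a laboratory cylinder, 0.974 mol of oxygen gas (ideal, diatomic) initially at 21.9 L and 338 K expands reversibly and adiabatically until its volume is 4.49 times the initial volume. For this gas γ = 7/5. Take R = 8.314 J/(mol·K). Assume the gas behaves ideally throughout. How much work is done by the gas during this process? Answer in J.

3090 J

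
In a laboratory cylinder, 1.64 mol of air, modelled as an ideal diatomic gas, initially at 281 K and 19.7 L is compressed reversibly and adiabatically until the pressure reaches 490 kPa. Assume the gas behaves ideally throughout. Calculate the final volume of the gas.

P₁ = nRT₁/V₁ = 1.64×8.314×281/19.7 = 194 kPa.
Adiabatic: T₂/T₁ = (P₂/P₁)^((γ−1)/γ) ⇒ T₂ = 281×(2.52)^0.286 = 366 K; V₂ = 10.2 L.

10.2 L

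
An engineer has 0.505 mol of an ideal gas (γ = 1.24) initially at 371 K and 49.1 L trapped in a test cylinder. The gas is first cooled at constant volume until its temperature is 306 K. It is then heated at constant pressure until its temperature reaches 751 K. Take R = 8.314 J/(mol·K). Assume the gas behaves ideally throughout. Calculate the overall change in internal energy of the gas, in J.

6650 J

P₁ = nRT₁/V₁ = 0.505×8.314×371/49.1 = 31.7 kPa.
Step 1 — Isochoric: V stays 49.1 L; P/T = const ⇒ T₂ = 306 K, P₂ = 26.2 kPa.
W = 0 (no volume change).
ΔU = nCvΔT = 0.505×34.6×(306−371) = -1140 J.
Q = ΔU = -1140 J.
State after step 1: P = 26.2 kPa, V = 49.1 L, T = 306 K.
Step 2 — Isobaric: P stays 26.2 kPa; V/T = const ⇒ T₂ = 751 K, V₂ = 121 L.
W = PΔV = 26.2×(121−49.1) kPa·L = 1870 J.
ΔU = nCvΔT = 0.505×34.6×(751−306) = 7780 J.
Q = ΔU + W = nCpΔT = 9650 J.
Net over both steps: W = 1870 J, Q = 8520 J, ΔU = 6650 J.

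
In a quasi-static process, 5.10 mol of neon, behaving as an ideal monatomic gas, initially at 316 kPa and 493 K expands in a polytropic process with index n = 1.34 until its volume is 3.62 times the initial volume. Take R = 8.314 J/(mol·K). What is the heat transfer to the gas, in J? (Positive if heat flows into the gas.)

V₁ = nRT₁/P₁ = 5.10×8.314×493/316 = 66.2 L.
Polytropic n=1.34: T₂ = T₁(V₁/V₂)^(n−1) = 493×(0.276)^0.34 = 318 K; P₂ = P₁(V₁/V₂)^n = 56.4 kPa.
W = (P₁V₁−P₂V₂)/(n−1) = (316×66.2−56.4×239)/0.34 = 21800 J.
ΔU = nCvΔT = 5.10×12.5×(318−493) = -11100 J.
Q = ΔU + W = 10700 J.

10700 J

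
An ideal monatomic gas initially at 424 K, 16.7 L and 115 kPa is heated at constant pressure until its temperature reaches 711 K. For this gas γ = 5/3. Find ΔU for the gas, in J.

n = P₁V₁/(RT₁) = 115×16.7/(8.314×424) = 0.545 mol.
Isobaric: P stays 115 kPa; V/T = const ⇒ T₂ = 711 K, V₂ = 28.0 L.
For an ideal gas ΔU = nCvΔT with Cv = (3/2)R = 12.5 J/(mol·K).
ΔU = 0.545×12.5×(711−424) = 1950 J.

1950 J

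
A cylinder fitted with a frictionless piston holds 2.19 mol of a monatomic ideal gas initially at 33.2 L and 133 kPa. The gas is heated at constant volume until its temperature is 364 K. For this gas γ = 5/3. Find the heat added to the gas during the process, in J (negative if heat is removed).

3320 J

T₁ = P₁V₁/(nR) = 133×33.2/(2.19×8.314) = 243 K.
Isochoric: V stays 33.2 L; P/T = const ⇒ T₂ = 364 K, P₂ = 200 kPa.
W = 0 (no volume change).
ΔU = nCvΔT = 2.19×12.5×(364−243) = 3320 J.
Q = ΔU = 3320 J.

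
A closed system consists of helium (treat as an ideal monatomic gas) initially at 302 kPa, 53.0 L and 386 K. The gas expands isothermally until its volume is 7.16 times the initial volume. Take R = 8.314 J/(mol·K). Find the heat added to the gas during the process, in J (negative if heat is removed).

n = P₁V₁/(RT₁) = 302×53.0/(8.314×386) = 4.99 mol.
Isothermal: T stays 386 K; PV = const ⇒ V₂ = 379 L, P₂ = 42.2 kPa.
ΔU = 0 (ideal gas, T constant).
W = nRT ln(V₂/V₁) = 4.99×8.314×386×ln(7.16) = 31500 J.
Q = ΔU + W = 31500 J.

31500 J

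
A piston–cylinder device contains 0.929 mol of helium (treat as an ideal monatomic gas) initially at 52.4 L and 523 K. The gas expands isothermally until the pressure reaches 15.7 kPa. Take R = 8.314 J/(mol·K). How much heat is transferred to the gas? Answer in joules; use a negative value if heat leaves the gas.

6430 J

P₁ = nRT₁/V₁ = 0.929×8.314×523/52.4 = 77.1 kPa.
Isothermal: T stays 523 K; PV = const ⇒ V₂ = 257 L, P₂ = 15.7 kPa.
ΔU = 0 (ideal gas, T constant).
W = nRT ln(V₂/V₁) = 0.929×8.314×523×ln(4.91) = 6430 J.
Q = ΔU + W = 6430 J.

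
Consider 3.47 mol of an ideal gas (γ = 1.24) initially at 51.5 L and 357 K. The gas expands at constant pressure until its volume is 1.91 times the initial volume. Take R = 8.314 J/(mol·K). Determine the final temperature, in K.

P₁ = nRT₁/V₁ = 3.47×8.314×357/51.5 = 200 kPa.
Isobaric: P stays 200 kPa; V/T = const ⇒ T₂ = 682 K, V₂ = 98.4 L.

682 K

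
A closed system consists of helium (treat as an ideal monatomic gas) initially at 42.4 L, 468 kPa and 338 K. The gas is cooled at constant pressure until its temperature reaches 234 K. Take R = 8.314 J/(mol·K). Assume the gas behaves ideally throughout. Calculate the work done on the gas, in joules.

6110 J

n = P₁V₁/(RT₁) = 468×42.4/(8.314×338) = 7.06 mol.
Isobaric: P stays 468 kPa; V/T = const ⇒ T₂ = 234 K, V₂ = 29.4 L.
W = PΔV = 468×(29.4−42.4) kPa·L = -6110 J.
Work done on the gas = −W_by = 6110 J.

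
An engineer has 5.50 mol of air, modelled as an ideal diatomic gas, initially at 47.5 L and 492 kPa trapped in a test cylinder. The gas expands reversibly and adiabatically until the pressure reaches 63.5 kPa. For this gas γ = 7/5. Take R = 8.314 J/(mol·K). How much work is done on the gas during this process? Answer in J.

-25900 J

T₁ = P₁V₁/(nR) = 492×47.5/(5.50×8.314) = 511 K.
Adiabatic: T₂/T₁ = (P₂/P₁)^((γ−1)/γ) ⇒ T₂ = 511×(0.129)^0.286 = 285 K; V₂ = 205 L.
ΔU = nCvΔT = 5.50×20.8×(285−511) = -25900 J.
Q = 0 for an adiabatic process, so W = −ΔU = 25900 J.
Work done on the gas = −W_by = -25900 J.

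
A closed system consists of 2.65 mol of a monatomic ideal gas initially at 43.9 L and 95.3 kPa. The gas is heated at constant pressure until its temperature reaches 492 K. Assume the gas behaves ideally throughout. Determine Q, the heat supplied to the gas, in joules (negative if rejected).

16600 J

T₁ = P₁V₁/(nR) = 95.3×43.9/(2.65×8.314) = 190 K.
Isobaric: P stays 95.3 kPa; V/T = const ⇒ T₂ = 492 K, V₂ = 114 L.
W = PΔV = 95.3×(114−43.9) kPa·L = 6660 J.
ΔU = nCvΔT = 2.65×12.5×(492−190) = 9980 J.
Q = ΔU + W = nCpΔT = 16600 J.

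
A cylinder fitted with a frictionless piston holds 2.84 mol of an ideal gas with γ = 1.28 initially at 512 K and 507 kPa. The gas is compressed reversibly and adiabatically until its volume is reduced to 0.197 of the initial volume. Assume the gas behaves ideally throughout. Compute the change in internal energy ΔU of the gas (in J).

24900 J

V₁ = nRT₁/P₁ = 2.84×8.314×512/507 = 23.8 L.
Adiabatic: TV^(γ−1) = const ⇒ T₂ = 512×(5.08)^0.280 = 807 K; PV^γ = const ⇒ P₂ = 4060 kPa.
For an ideal gas ΔU = nCvΔT with Cv = R/(γ−1) = 29.7 J/(mol·K).
ΔU = 2.84×29.7×(807−512) = 24900 J.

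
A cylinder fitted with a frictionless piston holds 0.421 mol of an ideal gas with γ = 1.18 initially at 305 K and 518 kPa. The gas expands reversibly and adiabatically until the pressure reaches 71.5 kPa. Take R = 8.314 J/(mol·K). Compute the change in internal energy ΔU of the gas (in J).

V₁ = nRT₁/P₁ = 0.421×8.314×305/518 = 2.06 L.
Adiabatic: T₂/T₁ = (P₂/P₁)^((γ−1)/γ) ⇒ T₂ = 305×(0.138)^0.153 = 225 K; V₂ = 11.0 L.
For an ideal gas ΔU = nCvΔT with Cv = R/(γ−1) = 46.2 J/(mol·K).
ΔU = 0.421×46.2×(225−305) = -1550 J.

-1550 J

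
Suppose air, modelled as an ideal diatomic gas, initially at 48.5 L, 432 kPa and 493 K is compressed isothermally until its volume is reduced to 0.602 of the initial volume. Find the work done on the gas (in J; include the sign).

10600 J

n = P₁V₁/(RT₁) = 432×48.5/(8.314×493) = 5.11 mol.
Isothermal: T stays 493 K; PV = const ⇒ V₂ = 29.2 L, P₂ = 718 kPa.
W = nRT ln(V₂/V₁) = 5.11×8.314×493×ln(0.602) = -10600 J.
Work done on the gas = −W_by = 10600 J.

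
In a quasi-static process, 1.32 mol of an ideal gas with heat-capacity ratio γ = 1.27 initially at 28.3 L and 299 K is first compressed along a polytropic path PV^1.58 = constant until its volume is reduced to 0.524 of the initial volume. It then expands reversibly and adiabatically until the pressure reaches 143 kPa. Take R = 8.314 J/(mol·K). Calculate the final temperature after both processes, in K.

366 K

P₁ = nRT₁/V₁ = 1.32×8.314×299/28.3 = 116 kPa.
Step 1 — Polytropic n=1.58: T₂ = T₁(V₁/V₂)^(n−1) = 299×(1.91)^0.58 = 435 K; P₂ = P₁(V₁/V₂)^n = 322 kPa.
W = (P₁V₁−P₂V₂)/(n−1) = (116×28.3−322×14.8)/0.58 = -2570 J.
ΔU = nCvΔT = 1.32×30.8×(435−299) = 5530 J.
Q = ΔU + W = 2950 J.
State after step 1: P = 322 kPa, V = 14.8 L, T = 435 K.
Step 2 — Adiabatic: T₂/T₁ = (P₂/P₁)^((γ−1)/γ) ⇒ T₂ = 435×(0.444)^0.213 = 366 K; V₂ = 28.1 L.
ΔU = nCvΔT = 1.32×30.8×(366−435) = -2800 J.
Q = 0 for an adiabatic process, so W = −ΔU = 2800 J.
Net over both steps: W = 229 J, Q = 2950 J, ΔU = 2730 J.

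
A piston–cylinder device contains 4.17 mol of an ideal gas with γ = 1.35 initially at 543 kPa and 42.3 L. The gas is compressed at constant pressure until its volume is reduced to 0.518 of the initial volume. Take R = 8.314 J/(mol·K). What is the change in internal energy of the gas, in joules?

-31600 J

T₁ = P₁V₁/(nR) = 543×42.3/(4.17×8.314) = 663 K.
Isobaric: P stays 543 kPa; V/T = const ⇒ T₂ = 343 K, V₂ = 21.9 L.
For an ideal gas ΔU = nCvΔT with Cv = R/(γ−1) = 23.8 J/(mol·K).
ΔU = 4.17×23.8×(343−663) = -31600 J.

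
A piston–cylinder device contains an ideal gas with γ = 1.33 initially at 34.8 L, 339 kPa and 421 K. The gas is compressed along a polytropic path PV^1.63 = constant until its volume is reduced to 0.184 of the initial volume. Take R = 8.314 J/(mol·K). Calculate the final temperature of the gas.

Polytropic n=1.63: T₂ = T₁(V₁/V₂)^(n−1) = 421×(5.43)^0.63 = 1220 K; P₂ = P₁(V₁/V₂)^n = 5350 kPa.

1220 K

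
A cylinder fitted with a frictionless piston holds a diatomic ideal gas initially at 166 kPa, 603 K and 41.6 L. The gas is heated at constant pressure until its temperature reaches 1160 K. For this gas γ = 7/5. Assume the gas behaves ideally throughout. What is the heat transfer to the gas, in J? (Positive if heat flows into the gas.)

n = P₁V₁/(RT₁) = 166×41.6/(8.314×603) = 1.38 mol.
Isobaric: P stays 166 kPa; V/T = const ⇒ T₂ = 1160 K, V₂ = 80.0 L.
W = PΔV = 166×(80.0−41.6) kPa·L = 6380 J.
ΔU = nCvΔT = 1.38×20.8×(1160−603) = 15900 J.
Q = ΔU + W = nCpΔT = 22300 J.

22300 J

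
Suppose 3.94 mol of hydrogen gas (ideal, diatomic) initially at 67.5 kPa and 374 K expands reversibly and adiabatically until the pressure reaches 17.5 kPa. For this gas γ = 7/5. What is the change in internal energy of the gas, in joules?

-9800 J

V₁ = nRT₁/P₁ = 3.94×8.314×374/67.5 = 181 L.
Adiabatic: T₂/T₁ = (P₂/P₁)^((γ−1)/γ) ⇒ T₂ = 374×(0.259)^0.286 = 254 K; V₂ = 476 L.
For an ideal gas ΔU = nCvΔT with Cv = (5/2)R = 20.8 J/(mol·K).
ΔU = 3.94×20.8×(254−374) = -9800 J.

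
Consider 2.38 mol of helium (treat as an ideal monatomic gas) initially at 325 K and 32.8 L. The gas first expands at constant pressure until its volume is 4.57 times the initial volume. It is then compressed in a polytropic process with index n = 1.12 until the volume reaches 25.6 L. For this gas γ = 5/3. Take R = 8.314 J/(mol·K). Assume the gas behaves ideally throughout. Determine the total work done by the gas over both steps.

P₁ = nRT₁/V₁ = 2.38×8.314×325/32.8 = 196 kPa.
Step 1 — Isobaric: P stays 196 kPa; V/T = const ⇒ T₂ = 1490 K, V₂ = 150 L.
W = PΔV = 196×(150−32.8) kPa·L = 23000 J.
ΔU = nCvΔT = 2.38×12.5×(1490−325) = 34400 J.
Q = ΔU + W = nCpΔT = 57400 J.
State after step 1: P = 196 kPa, V = 150 L, T = 1490 K.
Step 2 — Polytropic n=1.12: T₂ = T₁(V₁/V₂)^(n−1) = 1490×(5.86)^0.12 = 1840 K; P₂ = P₁(V₁/V₂)^n = 1420 kPa.
W = (P₁V₁−P₂V₂)/(n−1) = (196×150−1420×25.6)/0.12 = -57900 J.
ΔU = nCvΔT = 2.38×12.5×(1840−1490) = 10400 J.
Q = ΔU + W = -47400 J.
Net over both steps: W = -34900 J, Q = 9950 J, ΔU = 44900 J.

-34900 J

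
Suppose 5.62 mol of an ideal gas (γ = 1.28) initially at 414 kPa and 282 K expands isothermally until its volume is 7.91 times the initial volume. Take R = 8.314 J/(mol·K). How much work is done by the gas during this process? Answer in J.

27300 J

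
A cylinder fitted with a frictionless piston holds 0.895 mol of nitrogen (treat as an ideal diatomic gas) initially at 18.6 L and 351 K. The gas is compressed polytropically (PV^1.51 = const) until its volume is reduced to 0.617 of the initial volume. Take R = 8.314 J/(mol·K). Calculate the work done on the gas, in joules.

P₁ = nRT₁/V₁ = 0.895×8.314×351/18.6 = 140 kPa.
Polytropic n=1.51: T₂ = T₁(V₁/V₂)^(n−1) = 351×(1.62)^0.51 = 449 K; P₂ = P₁(V₁/V₂)^n = 291 kPa.
W = (P₁V₁−P₂V₂)/(n−1) = (140×18.6−291×11.5)/0.51 = -1430 J.
Work done on the gas = −W_by = 1430 J.

1430 J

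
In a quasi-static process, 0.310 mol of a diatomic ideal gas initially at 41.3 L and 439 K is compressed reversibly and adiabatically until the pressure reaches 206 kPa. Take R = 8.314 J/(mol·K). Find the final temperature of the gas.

781 K

P₁ = nRT₁/V₁ = 0.310×8.314×439/41.3 = 27.4 kPa.
Adiabatic: T₂/T₁ = (P₂/P₁)^((γ−1)/γ) ⇒ T₂ = 439×(7.52)^0.286 = 781 K; V₂ = 9.77 L.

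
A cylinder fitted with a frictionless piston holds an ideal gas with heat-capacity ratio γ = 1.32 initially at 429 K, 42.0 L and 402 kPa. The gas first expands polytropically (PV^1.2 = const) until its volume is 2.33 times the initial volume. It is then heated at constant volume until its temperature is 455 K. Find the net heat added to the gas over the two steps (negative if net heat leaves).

n = P₁V₁/(RT₁) = 402×42.0/(8.314×429) = 4.73 mol.
Step 1 — Polytropic n=1.2: T₂ = T₁(V₁/V₂)^(n−1) = 429×(0.429)^0.20 = 362 K; P₂ = P₁(V₁/V₂)^n = 146 kPa.
W = (P₁V₁−P₂V₂)/(n−1) = (402×42.0−146×97.9)/0.20 = 13100 J.
ΔU = nCvΔT = 4.73×26.0×(362−429) = -8210 J.
Q = ΔU + W = 4930 J.
State after step 1: P = 146 kPa, V = 97.9 L, T = 362 K.
Step 2 — Isochoric: V stays 97.9 L; P/T = const ⇒ T₂ = 455 K, P₂ = 183 kPa.
W = 0 (no volume change).
ΔU = nCvΔT = 4.73×26.0×(455−362) = 11400 J.
Q = ΔU = 11400 J.
Net over both steps: W = 13100 J, Q = 16300 J, ΔU = 3200 J.

16300 J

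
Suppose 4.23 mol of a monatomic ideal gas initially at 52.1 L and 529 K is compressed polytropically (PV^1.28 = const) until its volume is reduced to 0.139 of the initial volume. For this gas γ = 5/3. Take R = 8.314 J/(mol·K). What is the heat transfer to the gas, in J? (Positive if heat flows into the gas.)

-28400 J

P₁ = nRT₁/V₁ = 4.23×8.314×529/52.1 = 357 kPa.
Polytropic n=1.28: T₂ = T₁(V₁/V₂)^(n−1) = 529×(7.19)^0.28 = 919 K; P₂ = P₁(V₁/V₂)^n = 4460 kPa.
W = (P₁V₁−P₂V₂)/(n−1) = (357×52.1−4460×7.24)/0.28 = -49000 J.
ΔU = nCvΔT = 4.23×12.5×(919−529) = 20600 J.
Q = ΔU + W = -28400 J.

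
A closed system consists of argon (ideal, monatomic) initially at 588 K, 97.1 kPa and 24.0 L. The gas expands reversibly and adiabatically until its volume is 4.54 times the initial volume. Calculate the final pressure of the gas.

7.80 kPa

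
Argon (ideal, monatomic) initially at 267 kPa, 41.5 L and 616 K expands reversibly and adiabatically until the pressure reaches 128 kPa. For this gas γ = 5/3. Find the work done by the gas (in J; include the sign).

4230 J

n = P₁V₁/(RT₁) = 267×41.5/(8.314×616) = 2.16 mol.
Adiabatic: T₂/T₁ = (P₂/P₁)^((γ−1)/γ) ⇒ T₂ = 616×(0.479)^0.400 = 459 K; V₂ = 64.5 L.
ΔU = nCvΔT = 2.16×12.5×(459−616) = -4230 J.
Q = 0 for an adiabatic process, so W = −ΔU = 4230 J.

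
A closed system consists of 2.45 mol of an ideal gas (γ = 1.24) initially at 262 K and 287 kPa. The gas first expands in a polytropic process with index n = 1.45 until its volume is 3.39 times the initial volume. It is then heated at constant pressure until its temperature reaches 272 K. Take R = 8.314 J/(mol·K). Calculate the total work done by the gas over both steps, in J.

V₁ = nRT₁/P₁ = 2.45×8.314×262/287 = 18.6 L.
Step 1 — Polytropic n=1.45: T₂ = T₁(V₁/V₂)^(n−1) = 262×(0.295)^0.45 = 151 K; P₂ = P₁(V₁/V₂)^n = 48.9 kPa.
W = (P₁V₁−P₂V₂)/(n−1) = (287×18.6−48.9×63.0)/0.45 = 5010 J.
ΔU = nCvΔT = 2.45×34.6×(151−262) = -9400 J.
Q = ΔU + W = -4390 J.
State after step 1: P = 48.9 kPa, V = 63.0 L, T = 151 K.
Step 2 — Isobaric: P stays 48.9 kPa; V/T = const ⇒ T₂ = 272 K, V₂ = 113 L.
W = PΔV = 48.9×(113−63.0) kPa·L = 2460 J.
ΔU = nCvΔT = 2.45×34.6×(272−151) = 10200 J.
Q = ΔU + W = nCpΔT = 12700 J.
Net over both steps: W = 7470 J, Q = 8320 J, ΔU = 849 J.

7470 J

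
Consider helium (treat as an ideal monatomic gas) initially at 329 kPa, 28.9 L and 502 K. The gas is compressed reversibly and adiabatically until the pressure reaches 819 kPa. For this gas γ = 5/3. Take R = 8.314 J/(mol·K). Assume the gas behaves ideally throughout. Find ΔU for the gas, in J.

6280 J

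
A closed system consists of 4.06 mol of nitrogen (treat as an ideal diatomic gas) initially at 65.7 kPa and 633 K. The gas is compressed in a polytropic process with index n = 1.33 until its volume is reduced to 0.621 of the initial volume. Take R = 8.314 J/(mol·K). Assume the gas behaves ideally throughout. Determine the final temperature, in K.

741 K

V₁ = nRT₁/P₁ = 4.06×8.314×633/65.7 = 325 L.
Polytropic n=1.33: T₂ = T₁(V₁/V₂)^(n−1) = 633×(1.61)^0.33 = 741 K; P₂ = P₁(V₁/V₂)^n = 124 kPa.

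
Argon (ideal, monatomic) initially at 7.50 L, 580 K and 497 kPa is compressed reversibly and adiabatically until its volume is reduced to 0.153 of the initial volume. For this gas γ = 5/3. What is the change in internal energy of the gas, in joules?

n = P₁V₁/(RT₁) = 497×7.50/(8.314×580) = 0.773 mol.
Adiabatic: TV^(γ−1) = const ⇒ T₂ = 580×(6.54)^0.667 = 2030 K; PV^γ = const ⇒ P₂ = 11400 kPa.
For an ideal gas ΔU = nCvΔT with Cv = (3/2)R = 12.5 J/(mol·K).
ΔU = 0.773×12.5×(2030−580) = 14000 J.

14000 J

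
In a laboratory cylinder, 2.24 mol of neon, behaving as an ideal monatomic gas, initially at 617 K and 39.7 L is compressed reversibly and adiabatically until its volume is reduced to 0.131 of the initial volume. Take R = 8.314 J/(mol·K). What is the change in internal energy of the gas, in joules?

49600 J

P₁ = nRT₁/V₁ = 2.24×8.314×617/39.7 = 289 kPa.
Adiabatic: TV^(γ−1) = const ⇒ T₂ = 617×(7.63)^0.667 = 2390 K; PV^γ = const ⇒ P₂ = 8570 kPa.
For an ideal gas ΔU = nCvΔT with Cv = (3/2)R = 12.5 J/(mol·K).
ΔU = 2.24×12.5×(2390−617) = 49600 J.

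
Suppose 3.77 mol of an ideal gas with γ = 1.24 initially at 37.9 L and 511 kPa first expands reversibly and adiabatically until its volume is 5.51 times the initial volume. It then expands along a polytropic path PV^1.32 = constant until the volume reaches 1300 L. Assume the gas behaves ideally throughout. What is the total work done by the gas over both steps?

44900 J

T₁ = P₁V₁/(nR) = 511×37.9/(3.77×8.314) = 618 K.
Step 1 — Adiabatic: TV^(γ−1) = const ⇒ T₂ = 618×(0.181)^0.240 = 410 K; PV^γ = const ⇒ P₂ = 61.6 kPa.
ΔU = nCvΔT = 3.77×34.6×(410−618) = -27100 J.
Q = 0 for an adiabatic process, so W = −ΔU = 27100 J.
State after step 1: P = 61.6 kPa, V = 209 L, T = 410 K.
Step 2 — Polytropic n=1.32: T₂ = T₁(V₁/V₂)^(n−1) = 410×(0.161)^0.32 = 229 K; P₂ = P₁(V₁/V₂)^n = 5.51 kPa.
W = (P₁V₁−P₂V₂)/(n−1) = (61.6×209−5.51×1300)/0.32 = 17800 J.
ΔU = nCvΔT = 3.77×34.6×(229−410) = -23700 J.
Q = ΔU + W = -5930 J.
Net over both steps: W = 44900 J, Q = -5930 J, ΔU = -50900 J.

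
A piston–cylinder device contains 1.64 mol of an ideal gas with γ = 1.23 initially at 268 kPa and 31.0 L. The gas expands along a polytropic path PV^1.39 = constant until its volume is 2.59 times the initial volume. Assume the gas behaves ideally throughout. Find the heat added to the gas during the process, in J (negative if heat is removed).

T₁ = P₁V₁/(nR) = 268×31.0/(1.64×8.314) = 609 K.
Polytropic n=1.39: T₂ = T₁(V₁/V₂)^(n−1) = 609×(0.386)^0.39 = 420 K; P₂ = P₁(V₁/V₂)^n = 71.4 kPa.
W = (P₁V₁−P₂V₂)/(n−1) = (268×31.0−71.4×80.3)/0.39 = 6610 J.
ΔU = nCvΔT = 1.64×36.1×(420−609) = -11200 J.
Q = ΔU + W = -4590 J.

-4590 J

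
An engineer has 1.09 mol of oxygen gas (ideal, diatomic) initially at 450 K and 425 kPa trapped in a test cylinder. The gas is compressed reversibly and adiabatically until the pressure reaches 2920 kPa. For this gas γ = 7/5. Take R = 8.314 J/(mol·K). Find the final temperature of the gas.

780 K

V₁ = nRT₁/P₁ = 1.09×8.314×450/425 = 9.60 L.
Adiabatic: T₂/T₁ = (P₂/P₁)^((γ−1)/γ) ⇒ T₂ = 450×(6.87)^0.286 = 780 K; V₂ = 2.42 L.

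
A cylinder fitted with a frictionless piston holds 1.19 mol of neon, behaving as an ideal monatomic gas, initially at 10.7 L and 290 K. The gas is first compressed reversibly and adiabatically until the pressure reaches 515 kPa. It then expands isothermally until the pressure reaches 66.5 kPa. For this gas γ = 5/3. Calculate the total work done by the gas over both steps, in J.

6340 J

P₁ = nRT₁/V₁ = 1.19×8.314×290/10.7 = 268 kPa.
Step 1 — Adiabatic: T₂/T₁ = (P₂/P₁)^((γ−1)/γ) ⇒ T₂ = 290×(1.92)^0.400 = 377 K; V₂ = 7.23 L.
ΔU = nCvΔT = 1.19×12.5×(377−290) = 1280 J.
Q = 0 for an adiabatic process, so W = −ΔU = -1280 J.
State after step 1: P = 515 kPa, V = 7.23 L, T = 377 K.
Step 2 — Isothermal: T stays 377 K; PV = const ⇒ V₂ = 56.0 L, P₂ = 66.5 kPa.
ΔU = 0 (ideal gas, T constant).
W = nRT ln(V₂/V₁) = 1.19×8.314×377×ln(7.74) = 7620 J.
Q = ΔU + W = 7620 J.
Net over both steps: W = 6340 J, Q = 7620 J, ΔU = 1280 J.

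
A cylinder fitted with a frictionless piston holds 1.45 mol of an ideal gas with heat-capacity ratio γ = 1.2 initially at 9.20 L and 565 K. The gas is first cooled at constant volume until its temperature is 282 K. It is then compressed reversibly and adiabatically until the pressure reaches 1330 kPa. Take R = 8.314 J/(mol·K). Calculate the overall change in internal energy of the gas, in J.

P₁ = nRT₁/V₁ = 1.45×8.314×565/9.20 = 740 kPa.
Step 1 — Isochoric: V stays 9.20 L; P/T = const ⇒ T₂ = 282 K, P₂ = 370 kPa.
W = 0 (no volume change).
ΔU = nCvΔT = 1.45×41.6×(282−565) = -17100 J.
Q = ΔU = -17100 J.
State after step 1: P = 370 kPa, V = 9.20 L, T = 282 K.
Step 2 — Adiabatic: T₂/T₁ = (P₂/P₁)^((γ−1)/γ) ⇒ T₂ = 282×(3.60)^0.167 = 349 K; V₂ = 3.16 L.
ΔU = nCvΔT = 1.45×41.6×(349−282) = 4040 J.
Q = 0 for an adiabatic process, so W = −ΔU = -4040 J.
Net over both steps: W = -4040 J, Q = -17100 J, ΔU = -13000 J.

-13000 J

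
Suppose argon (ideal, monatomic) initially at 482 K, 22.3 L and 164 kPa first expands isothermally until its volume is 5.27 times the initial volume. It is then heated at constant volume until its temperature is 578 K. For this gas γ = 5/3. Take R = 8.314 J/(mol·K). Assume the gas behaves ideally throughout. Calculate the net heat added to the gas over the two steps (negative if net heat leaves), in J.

7170 J

n = P₁V₁/(RT₁) = 164×22.3/(8.314×482) = 0.913 mol.
Step 1 — Isothermal: T stays 482 K; PV = const ⇒ V₂ = 118 L, P₂ = 31.1 kPa.
ΔU = 0 (ideal gas, T constant).
W = nRT ln(V₂/V₁) = 0.913×8.314×482×ln(5.27) = 6080 J.
Q = ΔU + W = 6080 J.
State after step 1: P = 31.1 kPa, V = 118 L, T = 482 K.
Step 2 — Isochoric: V stays 118 L; P/T = const ⇒ T₂ = 578 K, P₂ = 37.3 kPa.
W = 0 (no volume change).
ΔU = nCvΔT = 0.913×12.5×(578−482) = 1090 J.
Q = ΔU = 1090 J.
Net over both steps: W = 6080 J, Q = 7170 J, ΔU = 1090 J.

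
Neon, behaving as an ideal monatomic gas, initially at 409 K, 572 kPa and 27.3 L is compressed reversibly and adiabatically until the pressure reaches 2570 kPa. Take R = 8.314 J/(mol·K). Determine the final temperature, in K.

746 K

Adiabatic: T₂/T₁ = (P₂/P₁)^((γ−1)/γ) ⇒ T₂ = 409×(4.49)^0.400 = 746 K; V₂ = 11.1 L.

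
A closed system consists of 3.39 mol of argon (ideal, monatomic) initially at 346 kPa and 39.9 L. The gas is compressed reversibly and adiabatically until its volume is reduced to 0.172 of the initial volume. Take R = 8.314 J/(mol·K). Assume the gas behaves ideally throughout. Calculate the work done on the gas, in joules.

46200 J

T₁ = P₁V₁/(nR) = 346×39.9/(3.39×8.314) = 490 K.
Adiabatic: TV^(γ−1) = const ⇒ T₂ = 490×(5.81)^0.667 = 1580 K; PV^γ = const ⇒ P₂ = 6500 kPa.
ΔU = nCvΔT = 3.39×12.5×(1580−490) = 46200 J.
Q = 0 for an adiabatic process, so W = −ΔU = -46200 J.
Work done on the gas = −W_by = 46200 J.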